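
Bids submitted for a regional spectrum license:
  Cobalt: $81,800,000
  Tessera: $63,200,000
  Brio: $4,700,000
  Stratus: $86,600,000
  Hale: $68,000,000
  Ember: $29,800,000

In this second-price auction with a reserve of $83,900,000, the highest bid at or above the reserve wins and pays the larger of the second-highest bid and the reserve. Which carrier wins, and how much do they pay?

Stratus pays $83,900,000

Bids in order: 86,600,000 (Stratus) > 81,800,000 (Cobalt) > 68,000,000 (Hale) > 63,200,000 (Tessera) > 29,800,000 (Ember) > 4,700,000 (Brio)
Stratus has the top bid at or above the reserve ($86,600,000).
Second-highest bid $81,800,000 is below the reserve $83,900,000, so the reserve binds → payment $83,900,000.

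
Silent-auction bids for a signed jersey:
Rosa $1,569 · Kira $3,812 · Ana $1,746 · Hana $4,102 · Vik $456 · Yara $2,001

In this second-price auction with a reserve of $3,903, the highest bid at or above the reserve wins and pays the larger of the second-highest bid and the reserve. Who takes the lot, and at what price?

Sorting bids: 4,102 (Hana) > 3,812 (Kira) > 2,001 (Yara) > 1,746 (Ana) > 1,569 (Rosa) > 456 (Vik)
Hana has the top bid at or above the reserve ($4,102).
Second-highest bid $3,812 is below the reserve $3,903, so the reserve binds → payment $3,903.

Hana pays $3,903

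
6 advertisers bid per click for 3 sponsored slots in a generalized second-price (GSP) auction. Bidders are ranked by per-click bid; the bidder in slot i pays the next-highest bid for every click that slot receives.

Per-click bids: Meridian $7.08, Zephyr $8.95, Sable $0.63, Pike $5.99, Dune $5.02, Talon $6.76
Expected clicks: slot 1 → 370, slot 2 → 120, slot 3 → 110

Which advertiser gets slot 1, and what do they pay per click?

Ranked by bid: $8.95 (Zephyr) > $7.08 (Meridian) > $6.76 (Talon) > $5.99 (Pike) > …
Slot 1 goes to the first-ranked bidder, Zephyr, who pays the next bid down: $7.08/click.

Zephyr; $7.08 per click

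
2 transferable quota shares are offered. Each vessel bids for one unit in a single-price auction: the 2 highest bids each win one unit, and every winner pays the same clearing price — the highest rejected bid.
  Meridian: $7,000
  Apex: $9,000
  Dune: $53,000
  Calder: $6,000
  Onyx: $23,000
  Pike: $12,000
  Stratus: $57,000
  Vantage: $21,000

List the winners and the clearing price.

Bids ranked high→low: 57,000 (Stratus), 53,000 (Dune), 23,000 (Onyx), 21,000 (Vantage), …
The 2 highest are Stratus, Dune.
First losing bid is Onyx's $23,000, which sets the uniform price.

Stratus, Dune; each pays $23,000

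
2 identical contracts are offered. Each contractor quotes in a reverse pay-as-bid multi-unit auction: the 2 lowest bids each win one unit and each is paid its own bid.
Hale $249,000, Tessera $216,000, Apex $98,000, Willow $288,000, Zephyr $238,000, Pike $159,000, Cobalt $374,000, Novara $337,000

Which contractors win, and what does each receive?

Sorting: 98,000 (Apex), 159,000 (Pike), 216,000 (Tessera), 238,000 (Zephyr), …
Winners (2 units): Apex, Pike.
Each winner is paid its own bid: Apex $98,000, Pike $159,000.

Apex $98,000, Pike $159,000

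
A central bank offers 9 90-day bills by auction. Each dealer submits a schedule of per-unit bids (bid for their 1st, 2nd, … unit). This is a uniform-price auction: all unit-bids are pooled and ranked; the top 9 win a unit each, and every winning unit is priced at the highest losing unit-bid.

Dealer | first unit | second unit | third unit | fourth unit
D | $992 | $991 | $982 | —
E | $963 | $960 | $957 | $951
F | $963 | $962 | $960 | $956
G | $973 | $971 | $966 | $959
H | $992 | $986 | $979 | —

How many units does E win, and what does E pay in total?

All unit-bids, highest first — top 9: 992 (D-1), 992 (H-1), 991 (D-2), 986 (H-2), 982 (D-3), 979 (H-3), 973 (G-1), 971 (G-2), 966 (G-3)
First bid not allocated: $963.
E wins 0 unit(s) at $963 each.

E: 0 units, pays $0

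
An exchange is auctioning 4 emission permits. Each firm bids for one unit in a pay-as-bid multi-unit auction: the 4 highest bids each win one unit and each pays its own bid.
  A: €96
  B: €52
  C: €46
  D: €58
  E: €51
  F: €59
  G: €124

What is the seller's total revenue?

Sorting: 124 (G), 96 (A), 59 (F), 58 (D), 52 (B), 51 (E), …
Top 4: G, A, F, D.
Total revenue = 124 + 96 + 59 + 58 = €337.

Total revenue: €337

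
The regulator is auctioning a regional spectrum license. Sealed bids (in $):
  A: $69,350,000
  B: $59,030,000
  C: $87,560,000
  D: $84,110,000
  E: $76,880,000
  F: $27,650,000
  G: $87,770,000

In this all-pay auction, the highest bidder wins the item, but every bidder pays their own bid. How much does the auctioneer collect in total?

All-pay auction: the highest bidder wins the item, but every bidder pays their own bid.
Sorting bids: 87,770,000 (G) > 87,560,000 (C) > 84,110,000 (D) > 76,880,000 (E) > 69,350,000 (A) > 59,030,000 (B) > …
G wins with the top bid; all bids are sunk regardless.
Every bidder forfeits their bid regardless of winning.
Revenue = 69,350,000 + 59,030,000 + 87,560,000 + 84,110,000 + 76,880,000 + 27,650,000 + 87,770,000 = $492,350,000.

Total revenue: $492,350,000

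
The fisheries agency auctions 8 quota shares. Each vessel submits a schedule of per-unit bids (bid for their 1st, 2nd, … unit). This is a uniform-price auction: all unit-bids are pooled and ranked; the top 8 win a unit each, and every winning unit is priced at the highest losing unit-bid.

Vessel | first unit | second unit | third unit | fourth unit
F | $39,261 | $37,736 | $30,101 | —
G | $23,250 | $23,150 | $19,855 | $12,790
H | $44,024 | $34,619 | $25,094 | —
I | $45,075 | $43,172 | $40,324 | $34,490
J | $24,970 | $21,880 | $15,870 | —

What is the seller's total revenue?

Total revenue: $240,808

Pooled unit-bids ranked (top 8): 45,075 (I-1), 44,024 (H-1), 43,172 (I-2), 40,324 (I-3), 39,261 (F-1), 37,736 (F-2), 34,619 (H-2), 34,490 (I-4)
Highest rejected unit-bid = $30,101.
Allocation: F 2, H 2, I 4. Every unit priced at $30,101.
Revenue = 8 × 30,101 = $240,808.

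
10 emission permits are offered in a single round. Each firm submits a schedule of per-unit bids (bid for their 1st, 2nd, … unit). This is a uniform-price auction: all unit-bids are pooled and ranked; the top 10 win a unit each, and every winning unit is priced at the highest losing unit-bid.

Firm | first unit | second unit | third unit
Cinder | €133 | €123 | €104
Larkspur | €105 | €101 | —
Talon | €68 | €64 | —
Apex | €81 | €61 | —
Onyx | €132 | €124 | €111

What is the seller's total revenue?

Total revenue: €640

Merging the schedules and taking the best 10: 133 (Cinder-1), 132 (Onyx-1), 124 (Onyx-2), 123 (Cinder-2), 111 (Onyx-3), 105 (Larkspur-1), 104 (Cinder-3), 101 (Larkspur-2), 81 (Apex-1), 68 (Talon-1)
Highest rejected unit-bid = €64.
Allocation: Apex 1, Cinder 3, Larkspur 2, Onyx 3, Talon 1. Every unit priced at €64.
Revenue = 10 × 64 = €640.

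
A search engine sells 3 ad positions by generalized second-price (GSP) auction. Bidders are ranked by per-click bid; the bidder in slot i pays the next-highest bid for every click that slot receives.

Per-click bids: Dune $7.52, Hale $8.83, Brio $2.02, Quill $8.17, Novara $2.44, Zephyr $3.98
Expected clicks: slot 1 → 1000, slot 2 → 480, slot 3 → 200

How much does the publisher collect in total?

Sorting advertisers: $8.83 (Hale) > $8.17 (Quill) > $7.52 (Dune) > $3.98 (Zephyr) > …
Slot 1: Hale pays $8.17 × 1000 = $8170.00
Slot 2: Quill pays $7.52 × 480 = $3609.60
Slot 3: Dune pays $3.98 × 200 = $796.00
Total = $12575.60

Total revenue: $12575.60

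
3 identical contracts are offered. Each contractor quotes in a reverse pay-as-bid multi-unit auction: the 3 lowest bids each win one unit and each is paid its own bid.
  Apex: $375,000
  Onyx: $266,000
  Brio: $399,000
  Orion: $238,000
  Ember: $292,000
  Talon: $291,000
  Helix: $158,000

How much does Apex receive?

Sorting: 158,000 (Helix), 238,000 (Orion), 266,000 (Onyx), 291,000 (Talon), 292,000 (Ember), …
Winners (3 units): Helix, Orion, Onyx.
Apex does not win → $0.

Apex is paid $0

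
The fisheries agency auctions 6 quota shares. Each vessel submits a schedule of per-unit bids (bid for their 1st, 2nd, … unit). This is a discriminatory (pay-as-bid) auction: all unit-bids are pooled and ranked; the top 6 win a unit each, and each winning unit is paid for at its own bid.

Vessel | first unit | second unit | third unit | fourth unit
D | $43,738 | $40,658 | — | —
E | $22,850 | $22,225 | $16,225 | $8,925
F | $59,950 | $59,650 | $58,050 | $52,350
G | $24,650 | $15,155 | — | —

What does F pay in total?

Merging the schedules and taking the best 6: 59,950 (F-1), 59,650 (F-2), 58,050 (F-3), 52,350 (F-4), 43,738 (D-1), 40,658 (D-2)
Next rejected bid: $24,650 (not a price — pay-as-bid).
F's winning unit-bids: 59,950 + 59,650 + 58,050 + 52,350 = $230,000.

F pays $230,000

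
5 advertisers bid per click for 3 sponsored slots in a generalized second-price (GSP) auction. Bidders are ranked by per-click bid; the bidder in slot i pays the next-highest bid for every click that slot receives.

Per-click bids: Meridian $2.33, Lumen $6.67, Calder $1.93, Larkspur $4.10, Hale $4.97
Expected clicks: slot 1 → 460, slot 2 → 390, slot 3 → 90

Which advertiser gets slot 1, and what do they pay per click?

Sorting advertisers: $6.67 (Lumen) > $4.97 (Hale) > $4.10 (Larkspur) > $2.33 (Meridian) > …
Slot 1 goes to the first-ranked bidder, Lumen, who pays the next bid down: $4.97/click.

Lumen; $4.97 per click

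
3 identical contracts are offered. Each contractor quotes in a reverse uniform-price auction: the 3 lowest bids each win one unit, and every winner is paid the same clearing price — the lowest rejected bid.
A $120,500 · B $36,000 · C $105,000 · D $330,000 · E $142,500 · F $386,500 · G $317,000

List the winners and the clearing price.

Sorting: 36,000 (B), 105,000 (C), 120,500 (A), 142,500 (E), 317,000 (G), …
Winners (3 units): B, C, A.
Clearing price = lowest rejected bid = $142,500.

B, C, A; each is paid $142,500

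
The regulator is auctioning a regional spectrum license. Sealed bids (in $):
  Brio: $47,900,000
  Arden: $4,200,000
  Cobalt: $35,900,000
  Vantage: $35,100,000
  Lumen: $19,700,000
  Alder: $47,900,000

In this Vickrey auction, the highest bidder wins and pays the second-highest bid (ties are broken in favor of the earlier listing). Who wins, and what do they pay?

Brio pays $47,900,000

Bids ranked: 47,900,000 (Brio) > 47,900,000 (Alder) > 35,900,000 (Cobalt) > 35,100,000 (Vantage) > 19,700,000 (Lumen) > 4,200,000 (Arden)
Tie at $47,900,000 → Brio wins by tie-break.
Brio wins with the highest bid; price is set by the runner-up at $47,900,000.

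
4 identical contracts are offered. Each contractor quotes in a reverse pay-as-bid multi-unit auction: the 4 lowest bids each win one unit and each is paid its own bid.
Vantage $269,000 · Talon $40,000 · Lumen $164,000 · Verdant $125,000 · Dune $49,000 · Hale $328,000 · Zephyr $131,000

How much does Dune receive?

Dune is paid $49,000

Ordering the bids: 40,000 (Talon), 49,000 (Dune), 125,000 (Verdant), 131,000 (Zephyr), 164,000 (Lumen), 269,000 (Vantage), …
Winners (4 units): Talon, Dune, Verdant, Zephyr.
Dune wins → own bid $49,000.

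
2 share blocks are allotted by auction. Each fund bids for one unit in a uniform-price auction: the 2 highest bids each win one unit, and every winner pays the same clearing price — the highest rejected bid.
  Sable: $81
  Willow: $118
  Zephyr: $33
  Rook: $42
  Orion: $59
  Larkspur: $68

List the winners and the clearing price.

Bids ranked high→low: 118 (Willow), 81 (Sable), 68 (Larkspur), 59 (Orion), …
Top 2: Willow, Sable.
Highest unsuccessful bid: $68 → clearing price.

Willow, Sable; each pays $68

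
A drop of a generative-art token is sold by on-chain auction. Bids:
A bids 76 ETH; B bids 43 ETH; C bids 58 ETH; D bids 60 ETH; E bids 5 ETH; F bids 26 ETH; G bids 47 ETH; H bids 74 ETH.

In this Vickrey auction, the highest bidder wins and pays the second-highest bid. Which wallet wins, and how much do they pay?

Rule: the highest bidder wins and pays the second-highest bid.
Bids in order: 76 (A) > 74 (H) > 60 (D) > 58 (C) > 47 (G) > 43 (B) > …
Second-price: A pays H's bid of 74 ETH.

A pays 74 ETH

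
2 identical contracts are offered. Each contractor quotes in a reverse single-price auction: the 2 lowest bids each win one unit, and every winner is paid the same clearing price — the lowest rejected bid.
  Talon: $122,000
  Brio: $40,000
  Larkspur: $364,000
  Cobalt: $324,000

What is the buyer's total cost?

Total cost: $648,000

Sorting: 40,000 (Brio), 122,000 (Talon), 324,000 (Cobalt), 364,000 (Larkspur)
The 2 lowest are Brio, Talon.
Lowest unsuccessful bid: $324,000 → clearing price.
Total cost = 2 × $324,000 = $648,000.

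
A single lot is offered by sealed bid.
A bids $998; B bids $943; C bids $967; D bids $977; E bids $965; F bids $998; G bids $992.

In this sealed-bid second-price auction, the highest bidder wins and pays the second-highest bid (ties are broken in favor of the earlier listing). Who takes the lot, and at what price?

A pays $998

Bids ranked: 998 (A) > 998 (F) > 992 (G) > 977 (D) > 967 (C) > 965 (E) > …
A and F tie at $998; tie-break gives it to A.
A is highest; pays the second-highest bid, $998.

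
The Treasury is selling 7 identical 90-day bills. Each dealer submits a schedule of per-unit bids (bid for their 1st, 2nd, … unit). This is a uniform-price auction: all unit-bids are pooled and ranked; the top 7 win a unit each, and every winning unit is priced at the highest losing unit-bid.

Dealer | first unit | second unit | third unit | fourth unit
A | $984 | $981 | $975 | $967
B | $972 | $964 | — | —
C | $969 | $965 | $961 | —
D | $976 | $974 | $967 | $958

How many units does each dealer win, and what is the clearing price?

Merging the schedules and taking the best 7: 984 (A-1), 981 (A-2), 976 (D-1), 975 (A-3), 974 (D-2), 972 (B-1), 969 (C-1)
First bid not allocated: $967.
Allocation: A 3, B 1, C 1, D 2.

A 3, B 1, C 1, D 2; clearing price $967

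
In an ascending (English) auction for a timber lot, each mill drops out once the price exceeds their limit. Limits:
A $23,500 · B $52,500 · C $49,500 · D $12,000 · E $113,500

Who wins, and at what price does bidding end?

Limits in order: 113,500 (E) > 52,500 (B) > 49,500 (C) > 23,500 (A) > 12,000 (D)
B is the last rival to drop out, at $52,500; E remains and wins at that price.

E wins at $52,500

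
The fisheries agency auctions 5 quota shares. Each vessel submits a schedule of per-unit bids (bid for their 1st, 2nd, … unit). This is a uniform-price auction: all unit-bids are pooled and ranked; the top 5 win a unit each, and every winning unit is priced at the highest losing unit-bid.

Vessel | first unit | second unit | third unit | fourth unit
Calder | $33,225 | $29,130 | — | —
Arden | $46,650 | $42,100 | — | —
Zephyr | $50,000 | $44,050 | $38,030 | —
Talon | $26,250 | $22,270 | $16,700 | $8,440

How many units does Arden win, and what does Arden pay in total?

Arden: 2 units, pays $66,450

Pooled unit-bids ranked (top 5): 50,000 (Zephyr-1), 46,650 (Arden-1), 44,050 (Zephyr-2), 42,100 (Arden-2), 38,030 (Zephyr-3)
First bid not allocated: $33,225.
Arden wins 2 unit(s) at $33,225 each.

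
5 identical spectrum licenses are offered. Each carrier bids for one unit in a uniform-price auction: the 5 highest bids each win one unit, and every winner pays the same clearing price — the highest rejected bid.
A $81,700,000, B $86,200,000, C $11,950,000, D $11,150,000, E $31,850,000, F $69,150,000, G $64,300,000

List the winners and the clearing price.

Sorting: 86,200,000 (B), 81,700,000 (A), 69,150,000 (F), 64,300,000 (G), 31,850,000 (E), 11,950,000 (C), 11,150,000 (D)
Top 5: B, A, F, G, E.
Highest unsuccessful bid: $11,950,000 → clearing price.

B, A, F, G, E; each pays $11,950,000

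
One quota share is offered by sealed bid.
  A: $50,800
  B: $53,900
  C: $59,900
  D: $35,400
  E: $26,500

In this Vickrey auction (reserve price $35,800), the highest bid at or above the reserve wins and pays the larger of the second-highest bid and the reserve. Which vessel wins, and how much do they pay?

C pays $53,900

Rule: the highest bid at or above the reserve wins and pays the larger of the second-highest bid and the reserve.
Bids ranked: 59,900 (C) > 53,900 (B) > 50,800 (A) > 35,400 (D) > 26,500 (E)
Highest eligible bid: C at $59,900.
max(second-highest $53,900, reserve $35,800) = $53,900; the reserve does not bind.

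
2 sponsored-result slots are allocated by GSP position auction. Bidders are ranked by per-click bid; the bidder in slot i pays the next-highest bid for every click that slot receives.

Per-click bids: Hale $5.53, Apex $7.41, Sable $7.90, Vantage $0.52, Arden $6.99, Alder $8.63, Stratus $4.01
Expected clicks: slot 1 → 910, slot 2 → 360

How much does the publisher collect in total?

Per-click bids in order: $8.63 (Alder) > $7.90 (Sable) > $7.41 (Apex) > …
Slot 1: Alder pays $7.90 × 910 = $7189.00
Slot 2: Sable pays $7.41 × 360 = $2667.60
Total = $9856.60

Total revenue: $9856.60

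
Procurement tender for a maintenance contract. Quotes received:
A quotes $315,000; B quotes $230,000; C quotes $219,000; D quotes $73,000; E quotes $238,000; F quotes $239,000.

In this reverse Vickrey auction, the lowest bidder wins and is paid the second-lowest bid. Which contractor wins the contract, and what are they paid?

D is paid $219,000

Reverse Vickrey auction: the lowest bidder wins and is paid the second-lowest bid.
Sorting bids: 73,000 (D) < 219,000 (C) < 230,000 (B) < 238,000 (E) < 239,000 (F) < 315,000 (A)
D wins with the lowest bid; price is set by the runner-up at $219,000.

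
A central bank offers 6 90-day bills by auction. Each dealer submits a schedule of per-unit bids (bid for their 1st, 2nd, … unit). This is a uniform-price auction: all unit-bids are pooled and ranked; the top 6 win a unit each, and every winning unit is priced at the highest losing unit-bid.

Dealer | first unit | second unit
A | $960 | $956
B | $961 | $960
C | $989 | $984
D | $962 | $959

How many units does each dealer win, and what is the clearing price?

Merging the schedules and taking the best 6: 989 (C-1), 984 (C-2), 962 (D-1), 961 (B-1), 960 (A-1), 960 (B-2)
The (k+1)-th unit-bid is $959.
Allocation: A 1, B 2, C 2, D 1.

A 1, B 2, C 2, D 1; clearing price $959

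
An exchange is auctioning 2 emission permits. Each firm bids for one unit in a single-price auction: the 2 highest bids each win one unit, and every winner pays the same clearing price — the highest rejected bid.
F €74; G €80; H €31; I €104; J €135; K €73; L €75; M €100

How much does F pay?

Bids ranked high→low: 135 (J), 104 (I), 100 (M), 80 (G), …
The 2 highest are J, I.
Highest unsuccessful bid: €100 → clearing price.
F does not win → pays €0.

F pays €0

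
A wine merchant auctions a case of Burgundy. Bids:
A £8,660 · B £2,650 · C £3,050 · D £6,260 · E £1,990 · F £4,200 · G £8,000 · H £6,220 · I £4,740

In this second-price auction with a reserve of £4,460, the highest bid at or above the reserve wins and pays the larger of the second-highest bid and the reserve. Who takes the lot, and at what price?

Second-price auction with a reserve of £4,460: the highest bid at or above the reserve wins and pays the larger of the second-highest bid and the reserve.
Sorting bids: 8,660 (A) > 8,000 (G) > 6,260 (D) > 6,220 (H) > 4,740 (I) > 4,200 (F) > …
Highest eligible bid: A at £8,660.
max(second-highest £8,000, reserve £4,460) = £8,000; the reserve does not bind.

A pays £8,000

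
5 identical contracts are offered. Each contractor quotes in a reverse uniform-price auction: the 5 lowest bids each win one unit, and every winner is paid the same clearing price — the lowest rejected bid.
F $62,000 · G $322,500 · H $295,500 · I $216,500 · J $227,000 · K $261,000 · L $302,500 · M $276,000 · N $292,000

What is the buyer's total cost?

Total cost: $1,460,000

Bids ranked low→high: 62,000 (F), 216,500 (I), 227,000 (J), 261,000 (K), 276,000 (M), 292,000 (N), 295,500 (H), …
Winners (5 units): F, I, J, K, M.
First losing bid is N's $292,000, which sets the uniform price.
Total cost = 5 × $292,000 = $1,460,000.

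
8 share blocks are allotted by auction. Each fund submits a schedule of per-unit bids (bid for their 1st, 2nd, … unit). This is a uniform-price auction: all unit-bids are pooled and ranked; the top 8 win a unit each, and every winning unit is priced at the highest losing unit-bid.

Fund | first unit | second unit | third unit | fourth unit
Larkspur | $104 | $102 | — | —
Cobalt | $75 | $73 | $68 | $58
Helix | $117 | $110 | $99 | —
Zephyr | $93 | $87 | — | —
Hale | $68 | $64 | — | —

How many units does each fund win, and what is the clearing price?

Pooled unit-bids ranked (top 8): 117 (Helix-1), 110 (Helix-2), 104 (Larkspur-1), 102 (Larkspur-2), 99 (Helix-3), 93 (Zephyr-1), 87 (Zephyr-2), 75 (Cobalt-1)
The (k+1)-th unit-bid is $73.
Allocation: Cobalt 1, Helix 3, Larkspur 2, Zephyr 2.

Cobalt 1, Helix 3, Larkspur 2, Zephyr 2; clearing price $73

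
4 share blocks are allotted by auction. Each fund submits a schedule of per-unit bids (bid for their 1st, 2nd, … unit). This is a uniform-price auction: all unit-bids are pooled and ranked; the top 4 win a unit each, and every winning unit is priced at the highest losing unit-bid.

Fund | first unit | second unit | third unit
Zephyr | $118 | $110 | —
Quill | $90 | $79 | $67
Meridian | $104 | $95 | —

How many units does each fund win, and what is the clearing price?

Pooled unit-bids ranked (top 4): 118 (Zephyr-1), 110 (Zephyr-2), 104 (Meridian-1), 95 (Meridian-2)
First bid not allocated: $90.
Allocation: Meridian 2, Zephyr 2.

Meridian 2, Zephyr 2; clearing price $90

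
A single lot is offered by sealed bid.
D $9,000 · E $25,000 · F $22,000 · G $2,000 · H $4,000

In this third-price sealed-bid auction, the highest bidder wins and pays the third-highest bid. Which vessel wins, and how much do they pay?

E pays $9,000

Sorting bids: 25,000 (E) > 22,000 (F) > 9,000 (D) > 4,000 (H) > 2,000 (G)
E wins; payment is bid #3 in the ranking = $9,000.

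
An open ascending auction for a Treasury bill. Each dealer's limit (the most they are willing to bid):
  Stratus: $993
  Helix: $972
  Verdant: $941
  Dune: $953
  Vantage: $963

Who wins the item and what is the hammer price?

Stratus wins at $972

Limits ranked: 993 (Stratus) > 972 (Helix) > 963 (Vantage) > 953 (Dune) > 941 (Verdant)
Bidding ends when Helix exits at $972; Stratus takes it.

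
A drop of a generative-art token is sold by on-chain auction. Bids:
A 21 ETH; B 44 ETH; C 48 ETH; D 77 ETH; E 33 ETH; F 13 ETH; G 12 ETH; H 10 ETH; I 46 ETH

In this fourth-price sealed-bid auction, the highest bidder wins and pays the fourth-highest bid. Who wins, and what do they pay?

Bids in order: 77 (D) > 48 (C) > 46 (I) > 44 (B) > 33 (E) > 21 (A) > …
D is highest; pays the fourth-highest bid, 44 ETH.

D pays 44 ETH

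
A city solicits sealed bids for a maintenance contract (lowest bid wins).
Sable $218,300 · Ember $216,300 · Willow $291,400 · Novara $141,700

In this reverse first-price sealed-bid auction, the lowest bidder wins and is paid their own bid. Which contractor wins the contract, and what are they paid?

Novara is paid $141,700

Sorting bids: 141,700 (Novara) < 216,300 (Ember) < 218,300 (Sable) < 291,400 (Willow)
Novara is lowest → is paid own bid, $141,700.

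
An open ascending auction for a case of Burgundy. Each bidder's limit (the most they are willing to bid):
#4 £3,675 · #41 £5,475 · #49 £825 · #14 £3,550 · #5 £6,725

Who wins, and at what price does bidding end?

#5 wins at £5,475

Limits ranked: 6,725 (#5) > 5,475 (#41) > 3,675 (#4) > 3,550 (#14) > 825 (#49)
#41 is the last rival to drop out, at £5,475; #5 remains and wins at that price.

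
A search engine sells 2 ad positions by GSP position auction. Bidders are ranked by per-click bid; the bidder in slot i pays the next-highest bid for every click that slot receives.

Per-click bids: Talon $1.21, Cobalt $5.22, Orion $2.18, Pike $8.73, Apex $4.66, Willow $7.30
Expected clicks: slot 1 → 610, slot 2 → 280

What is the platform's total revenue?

Sorting advertisers: $8.73 (Pike) > $7.30 (Willow) > $5.22 (Cobalt) > …
Slot 1: Pike pays $7.30 × 610 = $4453.00
Slot 2: Willow pays $5.22 × 280 = $1461.60
Total = $5914.60

Total revenue: $5914.60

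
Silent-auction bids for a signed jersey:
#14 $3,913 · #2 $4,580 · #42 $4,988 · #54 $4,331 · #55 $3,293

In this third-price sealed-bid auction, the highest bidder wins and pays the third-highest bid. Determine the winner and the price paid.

Bids ranked: 4,988 (#42) > 4,580 (#2) > 4,331 (#54) > 3,913 (#14) > 3,293 (#55)
#42 wins; payment is bid #3 in the ranking = $4,331.

#42 pays $4,331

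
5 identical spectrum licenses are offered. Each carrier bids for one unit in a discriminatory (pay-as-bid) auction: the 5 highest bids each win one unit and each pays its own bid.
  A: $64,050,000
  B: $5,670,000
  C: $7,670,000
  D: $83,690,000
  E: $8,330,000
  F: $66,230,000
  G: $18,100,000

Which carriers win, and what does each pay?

Ordering the bids: 83,690,000 (D), 66,230,000 (F), 64,050,000 (A), 18,100,000 (G), 8,330,000 (E), 7,670,000 (C), 5,670,000 (B)
Winners (5 units): D, F, A, G, E.
Each winner pays its own bid: D $83,690,000, F $66,230,000, A $64,050,000, G $18,100,000, E $8,330,000.

D $83,690,000, F $66,230,000, A $64,050,000, G $18,100,000, E $8,330,000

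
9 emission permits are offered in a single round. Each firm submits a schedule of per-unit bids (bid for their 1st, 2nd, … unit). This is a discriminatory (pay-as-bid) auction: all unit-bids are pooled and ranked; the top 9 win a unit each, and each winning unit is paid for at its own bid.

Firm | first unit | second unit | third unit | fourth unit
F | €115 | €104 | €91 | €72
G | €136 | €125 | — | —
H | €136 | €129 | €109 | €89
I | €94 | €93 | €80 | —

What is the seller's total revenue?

All unit-bids, highest first — top 9: 136 (G-1), 136 (H-1), 129 (H-2), 125 (G-2), 115 (F-1), 109 (H-3), 104 (F-2), 94 (I-1), 93 (I-2)
Next rejected bid: €91 (not a price — pay-as-bid).
Each winning unit pays its own bid.
Revenue = 136 + 136 + 129 + 125 + 115 + 109 + 104 + 94 + 93 = €1,041.

Total revenue: €1,041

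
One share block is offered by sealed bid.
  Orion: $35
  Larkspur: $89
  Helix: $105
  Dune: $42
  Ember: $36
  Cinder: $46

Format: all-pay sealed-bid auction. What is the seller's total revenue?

Total revenue: $353

Bids ranked: 105 (Helix) > 89 (Larkspur) > 46 (Cinder) > 42 (Dune) > 36 (Ember) > 35 (Orion)
Helix wins with the top bid; all bids are sunk regardless.
Every bidder forfeits their bid regardless of winning.
Revenue = 35 + 89 + 105 + 42 + 36 + 46 = $353.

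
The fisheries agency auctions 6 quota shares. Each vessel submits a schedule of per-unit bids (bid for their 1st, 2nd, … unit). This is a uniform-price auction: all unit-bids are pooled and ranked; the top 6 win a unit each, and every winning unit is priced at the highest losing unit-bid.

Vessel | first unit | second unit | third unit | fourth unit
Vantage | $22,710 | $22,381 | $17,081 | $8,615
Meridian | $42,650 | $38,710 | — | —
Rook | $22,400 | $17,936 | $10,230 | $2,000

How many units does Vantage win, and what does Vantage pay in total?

Pooled unit-bids ranked (top 6): 42,650 (Meridian-1), 38,710 (Meridian-2), 22,710 (Vantage-1), 22,400 (Rook-1), 22,381 (Vantage-2), 17,936 (Rook-2)
Highest rejected unit-bid = $17,081.
Vantage wins 2 unit(s) at $17,081 each.

Vantage: 2 units, pays $34,162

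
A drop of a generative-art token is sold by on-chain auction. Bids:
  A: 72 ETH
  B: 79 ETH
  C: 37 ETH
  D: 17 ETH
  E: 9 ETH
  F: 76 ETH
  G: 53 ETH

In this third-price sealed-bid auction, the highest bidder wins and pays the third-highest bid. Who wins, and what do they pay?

B pays 72 ETH

Third-price sealed-bid auction: the highest bidder wins and pays the third-highest bid.
Bids in order: 79 (B) > 76 (F) > 72 (A) > 53 (G) > 37 (C) > 17 (D) > …
B wins; payment is bid #3 in the ranking = 72 ETH.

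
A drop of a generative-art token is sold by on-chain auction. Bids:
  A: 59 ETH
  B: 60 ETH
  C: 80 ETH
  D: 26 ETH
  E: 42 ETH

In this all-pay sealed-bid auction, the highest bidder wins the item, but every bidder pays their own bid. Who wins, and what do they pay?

C pays 80 ETH

Bids ranked: 80 (C) > 60 (B) > 59 (A) > 42 (E) > 26 (D)
C is highest and takes the item; every bidder forfeits their bid.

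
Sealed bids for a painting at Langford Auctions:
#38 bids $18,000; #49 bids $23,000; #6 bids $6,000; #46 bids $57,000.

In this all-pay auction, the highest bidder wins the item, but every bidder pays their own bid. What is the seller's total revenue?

Total revenue: $104,000

Bids in order: 57,000 (#46) > 23,000 (#49) > 18,000 (#38) > 6,000 (#6)
Every bidder forfeits their bid regardless of winning.
Revenue = 18,000 + 23,000 + 6,000 + 57,000 = $104,000.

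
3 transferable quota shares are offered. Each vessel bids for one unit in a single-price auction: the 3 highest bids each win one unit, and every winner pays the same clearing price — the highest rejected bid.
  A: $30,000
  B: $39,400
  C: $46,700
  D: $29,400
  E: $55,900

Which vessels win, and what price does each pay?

E, C, B; each pays $30,000

Ordering the bids: 55,900 (E), 46,700 (C), 39,400 (B), 30,000 (A), 29,400 (D)
Winners (3 units): E, C, B.
First losing bid is A's $30,000, which sets the uniform price.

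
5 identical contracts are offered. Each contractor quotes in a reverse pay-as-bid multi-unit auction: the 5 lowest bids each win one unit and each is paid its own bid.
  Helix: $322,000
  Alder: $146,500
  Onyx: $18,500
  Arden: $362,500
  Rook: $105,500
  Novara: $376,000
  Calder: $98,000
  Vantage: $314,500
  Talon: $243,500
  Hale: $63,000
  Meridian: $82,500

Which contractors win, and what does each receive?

Sorting: 18,500 (Onyx), 63,000 (Hale), 82,500 (Meridian), 98,000 (Calder), 105,500 (Rook), 146,500 (Alder), 243,500 (Talon), …
The 5 lowest are Onyx, Hale, Meridian, Calder, Rook.
Each winner is paid its own bid: Onyx $18,500, Hale $63,000, Meridian $82,500, Calder $98,000, Rook $105,500.

Onyx $18,500, Hale $63,000, Meridian $82,500, Calder $98,000, Rook $105,500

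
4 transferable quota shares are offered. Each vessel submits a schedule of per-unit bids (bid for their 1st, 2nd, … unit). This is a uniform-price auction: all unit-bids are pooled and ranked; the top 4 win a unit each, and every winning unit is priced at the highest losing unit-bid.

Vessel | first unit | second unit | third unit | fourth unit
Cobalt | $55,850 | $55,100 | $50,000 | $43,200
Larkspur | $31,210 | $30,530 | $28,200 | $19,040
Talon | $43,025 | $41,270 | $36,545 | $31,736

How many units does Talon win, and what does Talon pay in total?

Talon: 0 units, pays $0

All unit-bids, highest first — top 4: 55,850 (Cobalt-1), 55,100 (Cobalt-2), 50,000 (Cobalt-3), 43,200 (Cobalt-4)
Highest rejected unit-bid = $43,025.
Talon wins 0 unit(s) at $43,025 each.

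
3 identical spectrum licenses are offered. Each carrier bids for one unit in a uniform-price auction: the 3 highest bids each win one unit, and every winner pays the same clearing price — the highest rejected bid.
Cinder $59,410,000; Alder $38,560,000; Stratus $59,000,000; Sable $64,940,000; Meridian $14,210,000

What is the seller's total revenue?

Total revenue: $115,680,000

Sorting: 64,940,000 (Sable), 59,410,000 (Cinder), 59,000,000 (Stratus), 38,560,000 (Alder), 14,210,000 (Meridian)
Top 3: Sable, Cinder, Stratus.
First losing bid is Alder's $38,560,000, which sets the uniform price.
Total revenue = 3 × $38,560,000 = $115,680,000.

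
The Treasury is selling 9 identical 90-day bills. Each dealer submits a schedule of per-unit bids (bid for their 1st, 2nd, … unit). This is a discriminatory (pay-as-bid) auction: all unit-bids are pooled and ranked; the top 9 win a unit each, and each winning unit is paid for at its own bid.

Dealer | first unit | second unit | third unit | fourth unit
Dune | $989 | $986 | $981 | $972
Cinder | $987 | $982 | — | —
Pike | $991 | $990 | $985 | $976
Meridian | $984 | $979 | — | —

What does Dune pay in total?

Dune pays $2,956

All unit-bids, highest first — top 9: 991 (Pike-1), 990 (Pike-2), 989 (Dune-1), 987 (Cinder-1), 986 (Dune-2), 985 (Pike-3), 984 (Meridian-1), 982 (Cinder-2), 981 (Dune-3)
Next rejected bid: $979 (not a price — pay-as-bid).
Dune's winning unit-bids: 989 + 986 + 981 = $2,956.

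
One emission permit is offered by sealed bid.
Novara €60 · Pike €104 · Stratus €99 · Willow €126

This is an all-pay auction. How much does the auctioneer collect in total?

Total revenue: €389

All-pay auction: the highest bidder wins the item, but every bidder pays their own bid.
Sorting bids: 126 (Willow) > 104 (Pike) > 99 (Stratus) > 60 (Novara)
Willow wins with the top bid; all bids are sunk regardless.
Every bidder forfeits their bid regardless of winning.
Revenue = 60 + 104 + 99 + 126 = €389.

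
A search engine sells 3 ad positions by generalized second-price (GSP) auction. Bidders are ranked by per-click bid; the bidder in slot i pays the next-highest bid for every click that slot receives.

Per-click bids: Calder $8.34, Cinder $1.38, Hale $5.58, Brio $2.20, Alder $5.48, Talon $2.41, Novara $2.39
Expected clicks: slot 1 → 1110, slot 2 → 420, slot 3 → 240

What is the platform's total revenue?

Total revenue: $9073.80

Sorting advertisers: $8.34 (Calder) > $5.58 (Hale) > $5.48 (Alder) > $2.41 (Talon) > …
Slot 1: Calder pays $5.58 × 1110 = $6193.80
Slot 2: Hale pays $5.48 × 420 = $2301.60
Slot 3: Alder pays $2.41 × 240 = $578.40
Total = $9073.80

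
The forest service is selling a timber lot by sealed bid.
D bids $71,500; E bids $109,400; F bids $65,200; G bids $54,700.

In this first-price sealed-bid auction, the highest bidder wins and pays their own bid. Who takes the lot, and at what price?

E pays $109,400

First-price sealed-bid auction: the highest bidder wins and pays their own bid.
Bids in order: 109,400 (E) > 71,500 (D) > 65,200 (F) > 54,700 (G)
E has the highest bid and pays exactly that: $109,400.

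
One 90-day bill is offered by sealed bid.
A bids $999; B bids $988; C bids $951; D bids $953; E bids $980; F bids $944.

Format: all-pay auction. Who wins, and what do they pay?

Rule: the highest bidder wins the item, but every bidder pays their own bid.
Bids in order: 999 (A) > 988 (B) > 980 (E) > 953 (D) > 951 (C) > 944 (F)
A is highest and takes the item; every bidder forfeits their bid.

A pays $999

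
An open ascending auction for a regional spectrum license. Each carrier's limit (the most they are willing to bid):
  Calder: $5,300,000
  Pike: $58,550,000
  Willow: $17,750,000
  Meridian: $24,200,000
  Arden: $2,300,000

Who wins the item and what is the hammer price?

Pike wins at $24,200,000

Rule: the price rises until one bidder remains; the winner pays the price at which the last rival dropped out.
Limits in order: 58,550,000 (Pike) > 24,200,000 (Meridian) > 17,750,000 (Willow) > 5,300,000 (Calder) > 2,300,000 (Arden)
Meridian is the last rival to drop out, at $24,200,000; Pike remains and wins at that price.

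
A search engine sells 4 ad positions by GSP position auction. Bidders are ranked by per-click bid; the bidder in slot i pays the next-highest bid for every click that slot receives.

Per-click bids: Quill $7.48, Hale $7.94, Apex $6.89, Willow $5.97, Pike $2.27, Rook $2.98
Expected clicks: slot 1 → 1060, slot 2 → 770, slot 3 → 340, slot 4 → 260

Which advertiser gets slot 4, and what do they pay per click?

Per-click bids in order: $7.94 (Hale) > $7.48 (Quill) > $6.89 (Apex) > $5.97 (Willow) > $2.98 (Rook) > …
Slot 4 goes to the fourth-ranked bidder, Willow, who pays the next bid down: $2.98/click.

Willow; $2.98 per click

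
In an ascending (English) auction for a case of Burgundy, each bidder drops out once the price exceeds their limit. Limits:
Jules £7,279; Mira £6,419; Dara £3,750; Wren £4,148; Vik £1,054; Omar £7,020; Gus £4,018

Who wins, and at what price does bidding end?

Jules wins at £7,020

Limits in order: 7,279 (Jules) > 7,020 (Omar) > 6,419 (Mira) > 4,148 (Wren) > 4,018 (Gus) > 3,750 (Dara) > …
Bidding ends when Omar exits at £7,020; Jules takes it.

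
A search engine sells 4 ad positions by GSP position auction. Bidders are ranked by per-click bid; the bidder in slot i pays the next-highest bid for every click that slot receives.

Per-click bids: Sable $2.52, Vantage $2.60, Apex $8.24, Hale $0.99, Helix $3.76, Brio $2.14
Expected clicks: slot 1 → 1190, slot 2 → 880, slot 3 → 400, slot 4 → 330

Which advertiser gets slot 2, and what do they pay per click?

Per-click bids in order: $8.24 (Apex) > $3.76 (Helix) > $2.60 (Vantage) > $2.52 (Sable) > $2.14 (Brio) > …
Slot 2 goes to the second-ranked bidder, Helix, who pays the next bid down: $2.60/click.

Helix; $2.60 per click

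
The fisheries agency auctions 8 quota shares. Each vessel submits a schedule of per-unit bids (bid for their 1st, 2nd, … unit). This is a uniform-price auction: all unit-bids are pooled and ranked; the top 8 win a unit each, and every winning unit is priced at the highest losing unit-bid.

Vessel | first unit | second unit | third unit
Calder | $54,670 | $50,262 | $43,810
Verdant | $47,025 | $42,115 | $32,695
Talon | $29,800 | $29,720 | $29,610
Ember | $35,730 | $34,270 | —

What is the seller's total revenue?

Pooled unit-bids ranked (top 8): 54,670 (Calder-1), 50,262 (Calder-2), 47,025 (Verdant-1), 43,810 (Calder-3), 42,115 (Verdant-2), 35,730 (Ember-1), 34,270 (Ember-2), 32,695 (Verdant-3)
Highest rejected unit-bid = $29,800.
Allocation: Calder 3, Ember 2, Verdant 3. Every unit priced at $29,800.
Revenue = 8 × 29,800 = $238,400.

Total revenue: $238,400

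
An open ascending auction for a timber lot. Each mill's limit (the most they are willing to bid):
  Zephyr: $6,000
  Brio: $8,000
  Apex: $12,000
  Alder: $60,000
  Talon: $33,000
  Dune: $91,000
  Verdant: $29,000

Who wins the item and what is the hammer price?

Rule: the price rises until one bidder remains; the winner pays the price at which the last rival dropped out.
Limits in order: 91,000 (Dune) > 60,000 (Alder) > 33,000 (Talon) > 29,000 (Verdant) > 12,000 (Apex) > 8,000 (Brio) > …
Alder is the last rival to drop out, at $60,000; Dune remains and wins at that price.

Dune wins at $60,000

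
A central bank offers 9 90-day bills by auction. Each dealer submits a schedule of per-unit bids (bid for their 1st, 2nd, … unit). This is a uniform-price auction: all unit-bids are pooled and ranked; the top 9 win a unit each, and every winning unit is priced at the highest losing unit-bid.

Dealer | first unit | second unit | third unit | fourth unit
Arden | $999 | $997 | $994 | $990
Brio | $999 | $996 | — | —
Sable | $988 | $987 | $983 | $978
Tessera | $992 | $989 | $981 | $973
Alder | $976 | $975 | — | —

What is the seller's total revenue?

Total revenue: $8,883

All unit-bids, highest first — top 9: 999 (Arden-1), 999 (Brio-1), 997 (Arden-2), 996 (Brio-2), 994 (Arden-3), 992 (Tessera-1), 990 (Arden-4), 989 (Tessera-2), 988 (Sable-1)
The (k+1)-th unit-bid is $987.
Allocation: Arden 4, Brio 2, Sable 1, Tessera 2. Every unit priced at $987.
Revenue = 9 × 987 = $8,883.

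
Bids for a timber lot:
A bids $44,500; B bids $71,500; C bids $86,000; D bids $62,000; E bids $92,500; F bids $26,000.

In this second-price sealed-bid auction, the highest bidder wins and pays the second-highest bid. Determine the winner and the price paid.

Sorting bids: 92,500 (E) > 86,000 (C) > 71,500 (B) > 62,000 (D) > 44,500 (A) > 26,000 (F)
Second-price: E pays C's bid of $86,000.

E pays $86,000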